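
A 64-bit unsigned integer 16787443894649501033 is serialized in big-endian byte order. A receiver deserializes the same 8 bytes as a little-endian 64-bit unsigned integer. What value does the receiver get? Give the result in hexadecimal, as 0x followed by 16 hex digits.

16787443894649501033 in 64-bit hexadecimal is 0xE8F8FB474B623569.
Stored big-endian, the bytes at ascending addresses are E8 F8 FB 47 4B 62 35 69.
Read back as little-endian, the first byte is least significant, giving 0x6935624B47FBF8E8.

0x6935624B47FBF8E8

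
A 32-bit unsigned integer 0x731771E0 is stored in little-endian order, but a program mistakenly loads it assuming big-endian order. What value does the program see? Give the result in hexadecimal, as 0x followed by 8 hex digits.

Stored little-endian, the bytes at ascending addresses are E0 71 17 73.
Read back as big-endian, the last byte is least significant, giving 0xE0711773.

0xE0711773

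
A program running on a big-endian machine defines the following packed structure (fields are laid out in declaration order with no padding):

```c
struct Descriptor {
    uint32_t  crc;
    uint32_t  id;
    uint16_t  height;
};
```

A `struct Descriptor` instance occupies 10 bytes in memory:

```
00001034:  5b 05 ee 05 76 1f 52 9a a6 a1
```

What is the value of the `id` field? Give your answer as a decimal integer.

`id` follows `crc` (4 bytes), so it starts at byte offset 4 and occupies 4 bytes.
Bytes at offsets 4..7: 76 1F 52 9A.
Big-endian: lowest address holds the most-significant byte.
The bytes are already most-significant first: 0x761F529A.
0x761F529A = 1981764250.

1981764250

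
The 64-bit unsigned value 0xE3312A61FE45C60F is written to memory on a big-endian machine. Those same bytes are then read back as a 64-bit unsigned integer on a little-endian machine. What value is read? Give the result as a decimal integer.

1136672914811793891

Stored big-endian, the bytes at ascending addresses are E3 31 2A 61 FE 45 C6 0F.
Read back as little-endian, the first byte is least significant, giving 0x0FC645FE612A31E3.
0x0FC645FE612A31E3 = 1136672914811793891.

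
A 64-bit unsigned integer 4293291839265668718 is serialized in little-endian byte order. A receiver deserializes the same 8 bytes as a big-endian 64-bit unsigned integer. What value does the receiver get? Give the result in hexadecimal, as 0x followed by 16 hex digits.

4293291839265668718 in 64-bit hexadecimal is 0x3B94D62E54837E6E.
Stored little-endian, the bytes at ascending addresses are 6E 7E 83 54 2E D6 94 3B.
Read back as big-endian, the last byte is least significant, giving 0x6E7E83542ED6943B.

0x6E7E83542ED6943B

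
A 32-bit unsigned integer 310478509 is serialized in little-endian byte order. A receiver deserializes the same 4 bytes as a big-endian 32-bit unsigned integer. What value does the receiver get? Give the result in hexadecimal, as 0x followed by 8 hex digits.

0xAD868112

310478509 in 32-bit hexadecimal is 0x128186AD.
Stored little-endian, the bytes at ascending addresses are AD 86 81 12.
Read back as big-endian, the last byte is least significant, giving 0xAD868112.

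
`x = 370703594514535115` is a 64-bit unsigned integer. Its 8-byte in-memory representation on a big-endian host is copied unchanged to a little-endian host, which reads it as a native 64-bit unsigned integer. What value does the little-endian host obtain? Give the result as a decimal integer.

370703594514535115 in 64-bit hexadecimal is 0x052500F483FFD2CB.
Stored big-endian, the bytes at ascending addresses are 05 25 00 F4 83 FF D2 CB.
Read back as little-endian, the first byte is least significant, giving 0xCBD2FF83F4002505.
0xCBD2FF83F4002505 = 14687082277008057605.

14687082277008057605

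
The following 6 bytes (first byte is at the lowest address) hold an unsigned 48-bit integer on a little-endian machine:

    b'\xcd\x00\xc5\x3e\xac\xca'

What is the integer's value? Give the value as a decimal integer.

Little-endian: lowest address holds the least-significant byte.
Reassemble most-significant byte first: CA AC 3E C5 00 CD → 0xCAAC3EC500CD.
0xCAAC3EC500CD = 222841136283853.

222841136283853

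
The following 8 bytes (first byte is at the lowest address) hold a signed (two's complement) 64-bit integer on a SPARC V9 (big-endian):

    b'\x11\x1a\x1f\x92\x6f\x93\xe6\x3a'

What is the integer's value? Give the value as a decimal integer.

1232332161836901946

In big-endian order the high byte comes first in memory.
The bytes are already most-significant first: 0x111A1F926F93E63A.
0x111A1F926F93E63A = 1232332161836901946.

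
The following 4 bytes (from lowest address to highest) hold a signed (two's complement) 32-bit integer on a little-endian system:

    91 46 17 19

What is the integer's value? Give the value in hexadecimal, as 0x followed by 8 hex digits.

0x19174691

Little-endian: lowest address holds the least-significant byte.
Reassemble most-significant byte first: 19 17 46 91 → 0x19174691.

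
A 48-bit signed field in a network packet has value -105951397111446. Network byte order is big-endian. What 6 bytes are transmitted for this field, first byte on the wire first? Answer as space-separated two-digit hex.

Two's complement of -105951397111446 in 48 bits: 105951397111446 = 0x605CBB636696; invert → 0x9FA3449C9969; add 1 → 0x9FA3449C996A.
Split into bytes (most-significant first): 9F A3 44 9C 99 6A.
Big-endian stores the most-significant byte at the lowest address.
So the memory order matches the most-significant-first order: 9F A3 44 9C 99 6A.

9F A3 44 9C 99 6A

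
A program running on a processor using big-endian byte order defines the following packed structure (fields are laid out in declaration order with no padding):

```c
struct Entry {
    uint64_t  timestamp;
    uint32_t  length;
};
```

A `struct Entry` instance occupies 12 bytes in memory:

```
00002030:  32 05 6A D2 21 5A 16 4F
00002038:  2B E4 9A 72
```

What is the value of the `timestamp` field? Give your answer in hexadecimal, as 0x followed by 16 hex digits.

0x32056AD2215A164F

`timestamp` is the first field, at byte offset 0, occupying 8 bytes.
Bytes at offsets 0..7: 32 05 6A D2 21 5A 16 4F.
Big-endian: lowest address holds the most-significant byte.
The bytes are already most-significant first: 0x32056AD2215A164F.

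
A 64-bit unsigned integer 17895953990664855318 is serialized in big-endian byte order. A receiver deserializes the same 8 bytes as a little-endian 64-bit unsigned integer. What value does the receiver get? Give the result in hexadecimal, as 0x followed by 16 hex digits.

0x161F507256335BF8

17895953990664855318 in 64-bit hexadecimal is 0xF85B335672501F16.
Stored big-endian, the bytes at ascending addresses are F8 5B 33 56 72 50 1F 16.
Read back as little-endian, the first byte is least significant, giving 0x161F507256335BF8.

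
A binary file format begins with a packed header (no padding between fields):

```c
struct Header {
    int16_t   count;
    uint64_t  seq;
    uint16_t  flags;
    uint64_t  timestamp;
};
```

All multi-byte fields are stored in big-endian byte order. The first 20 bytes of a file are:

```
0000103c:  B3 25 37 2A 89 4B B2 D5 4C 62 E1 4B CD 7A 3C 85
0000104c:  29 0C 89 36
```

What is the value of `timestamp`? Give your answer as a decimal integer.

`timestamp` follows `count` (2 B), `seq` (8 B), `flags` (2 B), so it starts at offset 2 + 8 + 2 = 12 and occupies 8 bytes.
Bytes at offsets 12..19: CD 7A 3C 85 29 0C 89 36.
In big-endian order the high byte comes first in memory.
The bytes are already most-significant first: 0xCD7A3C85290C8936.
0xCD7A3C85290C8936 = 14806213267550931254.

14806213267550931254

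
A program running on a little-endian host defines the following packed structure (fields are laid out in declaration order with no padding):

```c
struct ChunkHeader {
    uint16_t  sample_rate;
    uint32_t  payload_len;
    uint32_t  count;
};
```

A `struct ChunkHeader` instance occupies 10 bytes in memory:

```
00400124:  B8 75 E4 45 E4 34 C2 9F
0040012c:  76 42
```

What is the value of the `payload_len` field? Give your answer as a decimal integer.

`payload_len` follows `sample_rate` (2 bytes), so it starts at byte offset 2 and occupies 4 bytes.
Bytes at offsets 2..5: E4 45 E4 34.
In little-endian order the low byte comes first in memory.
Reassemble most-significant byte first: 34 E4 45 E4 → 0x34E445E4.
0x34E445E4 = 887375332.

887375332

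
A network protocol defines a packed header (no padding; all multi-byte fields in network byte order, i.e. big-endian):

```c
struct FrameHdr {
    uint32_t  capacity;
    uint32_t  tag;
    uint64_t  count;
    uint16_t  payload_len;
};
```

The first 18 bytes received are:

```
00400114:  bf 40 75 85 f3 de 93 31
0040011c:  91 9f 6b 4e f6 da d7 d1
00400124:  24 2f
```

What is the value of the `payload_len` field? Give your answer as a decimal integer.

9263

`payload_len` follows `capacity` (4 B), `tag` (4 B), `count` (8 B), so it starts at offset 4 + 4 + 8 = 16 and occupies 2 bytes.
Bytes at offsets 16..17: 24 2F.
Big-endian: lowest address holds the most-significant byte.
The bytes are already most-significant first: 0x242F.
0x242F = 9263.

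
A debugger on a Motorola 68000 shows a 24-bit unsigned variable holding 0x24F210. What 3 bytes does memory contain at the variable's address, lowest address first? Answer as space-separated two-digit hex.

24 F2 10

Split into bytes (most-significant first): 24 F2 10.
Big-endian stores the most-significant byte at the lowest address.
So the memory order matches the most-significant-first order: 24 F2 10.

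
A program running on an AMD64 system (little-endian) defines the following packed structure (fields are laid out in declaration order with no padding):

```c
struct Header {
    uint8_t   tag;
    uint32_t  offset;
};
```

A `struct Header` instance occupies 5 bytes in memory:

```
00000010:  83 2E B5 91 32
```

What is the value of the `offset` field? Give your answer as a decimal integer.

848409902

`offset` follows `tag` (1 byte), so it starts at byte offset 1 and occupies 4 bytes.
Bytes at offsets 1..4: 2E B5 91 32.
Little-endian stores the least-significant byte at the lowest address.
Reassemble most-significant byte first: 32 91 B5 2E → 0x3291B52E.
0x3291B52E = 848409902.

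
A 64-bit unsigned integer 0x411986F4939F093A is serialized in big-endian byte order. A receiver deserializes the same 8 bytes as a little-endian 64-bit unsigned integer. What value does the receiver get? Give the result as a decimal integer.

Stored big-endian, the bytes at ascending addresses are 41 19 86 F4 93 9F 09 3A.
Read back as little-endian, the first byte is least significant, giving 0x3A099F93F4861941.
0x3A099F93F4861941 = 4182049186801654081.

4182049186801654081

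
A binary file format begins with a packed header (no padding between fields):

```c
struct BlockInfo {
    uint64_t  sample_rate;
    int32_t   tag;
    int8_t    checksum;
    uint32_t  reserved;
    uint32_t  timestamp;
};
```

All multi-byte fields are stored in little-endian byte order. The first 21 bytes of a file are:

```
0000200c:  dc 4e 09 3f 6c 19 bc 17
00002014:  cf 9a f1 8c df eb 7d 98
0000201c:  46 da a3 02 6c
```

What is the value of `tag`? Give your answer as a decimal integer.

`tag` follows `sample_rate` (8 bytes), so it starts at byte offset 8 and occupies 4 bytes.
Bytes at offsets 8..11: CF 9A F1 8C.
Little-endian stores the least-significant byte at the lowest address.
Reassemble most-significant byte first: 8C F1 9A CF → 0x8CF19ACF.
Top bit is set, so as a signed 32-bit value this is 0x8CF19ACF − 2^32 = -1930323249.

-1930323249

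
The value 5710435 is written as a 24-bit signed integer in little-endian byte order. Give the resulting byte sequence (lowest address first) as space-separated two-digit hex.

5710435 in hexadecimal, padded to 24 bits, is 0x572263.
Split into bytes (most-significant first): 57 22 63.
In little-endian order the low byte comes first in memory.
So at ascending addresses the bytes are 63 22 57.

63 22 57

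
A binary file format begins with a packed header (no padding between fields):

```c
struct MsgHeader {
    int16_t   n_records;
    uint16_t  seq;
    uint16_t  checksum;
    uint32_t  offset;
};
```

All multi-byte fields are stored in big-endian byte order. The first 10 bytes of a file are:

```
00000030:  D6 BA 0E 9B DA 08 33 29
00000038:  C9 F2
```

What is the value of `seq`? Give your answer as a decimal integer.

`seq` follows `n_records` (2 bytes), so it starts at byte offset 2 and occupies 2 bytes.
Bytes at offsets 2..3: 0E 9B.
Big-endian: lowest address holds the most-significant byte.
The bytes are already most-significant first: 0x0E9B.
0x0E9B = 3739.

3739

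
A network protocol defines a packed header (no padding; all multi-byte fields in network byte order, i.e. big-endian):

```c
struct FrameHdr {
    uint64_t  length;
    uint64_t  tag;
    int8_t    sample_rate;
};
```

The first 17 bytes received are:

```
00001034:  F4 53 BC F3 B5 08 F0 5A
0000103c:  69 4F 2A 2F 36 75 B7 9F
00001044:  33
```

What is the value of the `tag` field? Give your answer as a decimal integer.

7588330279408088991

`tag` follows `length` (8 bytes), so it starts at byte offset 8 and occupies 8 bytes.
Bytes at offsets 8..15: 69 4F 2A 2F 36 75 B7 9F.
Big-endian stores the most-significant byte at the lowest address.
The bytes are already most-significant first: 0x694F2A2F3675B79F.
0x694F2A2F3675B79F = 7588330279408088991.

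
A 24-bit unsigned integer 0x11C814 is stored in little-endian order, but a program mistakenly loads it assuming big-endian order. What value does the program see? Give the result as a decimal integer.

1361937

Stored little-endian, the bytes at ascending addresses are 14 C8 11.
Read back as big-endian, the last byte is least significant, giving 0x14C811.
0x14C811 = 1361937.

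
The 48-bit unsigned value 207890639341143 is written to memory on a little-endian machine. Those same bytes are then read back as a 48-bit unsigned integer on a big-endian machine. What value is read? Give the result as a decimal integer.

96510956999613

207890639341143 in 48-bit hexadecimal is 0xBD134FB5C657.
Stored little-endian, the bytes at ascending addresses are 57 C6 B5 4F 13 BD.
Read back as big-endian, the last byte is least significant, giving 0x57C6B54F13BD.
0x57C6B54F13BD = 96510956999613.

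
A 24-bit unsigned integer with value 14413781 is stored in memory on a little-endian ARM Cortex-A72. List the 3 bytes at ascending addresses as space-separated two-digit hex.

14413781 in hexadecimal, padded to 24 bits, is 0xDBEFD5.
Split into bytes (most-significant first): DB EF D5.
Little-endian stores the least-significant byte at the lowest address.
So at ascending addresses the bytes are D5 EF DB.

D5 EF DB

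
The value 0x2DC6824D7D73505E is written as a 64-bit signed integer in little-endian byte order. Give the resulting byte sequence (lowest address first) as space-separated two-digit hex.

Split into bytes (most-significant first): 2D C6 82 4D 7D 73 50 5E.
In little-endian order the low byte comes first in memory.
So at ascending addresses the bytes are 5E 50 73 7D 4D 82 C6 2D.

5E 50 73 7D 4D 82 C6 2D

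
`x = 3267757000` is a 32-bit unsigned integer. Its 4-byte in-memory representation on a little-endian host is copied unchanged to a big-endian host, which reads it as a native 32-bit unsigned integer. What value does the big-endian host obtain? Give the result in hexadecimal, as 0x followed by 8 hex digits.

3267757000 in 32-bit hexadecimal is 0xC2C603C8.
Stored little-endian, the bytes at ascending addresses are C8 03 C6 C2.
Read back as big-endian, the last byte is least significant, giving 0xC803C6C2.

0xC803C6C2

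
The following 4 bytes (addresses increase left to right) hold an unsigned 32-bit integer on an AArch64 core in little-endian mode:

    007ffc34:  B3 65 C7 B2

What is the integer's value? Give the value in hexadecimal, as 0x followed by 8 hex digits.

0xB2C765B3

Little-endian: lowest address holds the least-significant byte.
Reassemble most-significant byte first: B2 C7 65 B3 → 0xB2C765B3.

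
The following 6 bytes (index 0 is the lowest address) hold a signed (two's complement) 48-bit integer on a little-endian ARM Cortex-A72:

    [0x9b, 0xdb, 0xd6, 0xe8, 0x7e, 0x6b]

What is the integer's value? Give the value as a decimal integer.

Little-endian: lowest address holds the least-significant byte.
Reassemble most-significant byte first: 6B 7E E8 D6 DB 9B → 0x6B7EE8D6DB9B.
0x6B7EE8D6DB9B = 118192816446363.

118192816446363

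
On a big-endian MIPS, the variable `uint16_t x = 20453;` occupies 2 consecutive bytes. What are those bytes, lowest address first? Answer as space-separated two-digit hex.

4F E5

20453 in hexadecimal, padded to 16 bits, is 0x4FE5.
Split into bytes (most-significant first): 4F E5.
Big-endian stores the most-significant byte at the lowest address.
So the memory order matches the most-significant-first order: 4F E5.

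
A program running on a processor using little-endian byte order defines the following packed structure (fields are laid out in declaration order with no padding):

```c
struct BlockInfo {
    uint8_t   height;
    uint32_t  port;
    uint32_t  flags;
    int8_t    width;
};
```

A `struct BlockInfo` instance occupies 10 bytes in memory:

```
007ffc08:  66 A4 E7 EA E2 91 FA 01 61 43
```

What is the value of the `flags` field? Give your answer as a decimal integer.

1627519633

`flags` follows `height` (1 B), `port` (4 B), so it starts at offset 1 + 4 = 5 and occupies 4 bytes.
Bytes at offsets 5..8: 91 FA 01 61.
In little-endian order the low byte comes first in memory.
Reassemble most-significant byte first: 61 01 FA 91 → 0x6101FA91.
0x6101FA91 = 1627519633.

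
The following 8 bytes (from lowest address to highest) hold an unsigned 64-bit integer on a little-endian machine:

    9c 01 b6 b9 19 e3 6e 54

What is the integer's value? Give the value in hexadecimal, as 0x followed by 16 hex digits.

0x546EE319B9B6019C

Little-endian: lowest address holds the least-significant byte.
Reassemble most-significant byte first: 54 6E E3 19 B9 B6 01 9C → 0x546EE319B9B6019C.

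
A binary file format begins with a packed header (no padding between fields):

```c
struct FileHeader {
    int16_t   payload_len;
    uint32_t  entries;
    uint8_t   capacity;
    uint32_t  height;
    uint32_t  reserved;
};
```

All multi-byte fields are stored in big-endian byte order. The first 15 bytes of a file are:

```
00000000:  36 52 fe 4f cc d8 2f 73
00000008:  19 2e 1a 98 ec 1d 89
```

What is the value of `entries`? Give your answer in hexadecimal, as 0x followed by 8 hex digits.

`entries` follows `payload_len` (2 bytes), so it starts at byte offset 2 and occupies 4 bytes.
Bytes at offsets 2..5: FE 4F CC D8.
Big-endian stores the most-significant byte at the lowest address.
The bytes are already most-significant first: 0xFE4FCCD8.

0xFE4FCCD8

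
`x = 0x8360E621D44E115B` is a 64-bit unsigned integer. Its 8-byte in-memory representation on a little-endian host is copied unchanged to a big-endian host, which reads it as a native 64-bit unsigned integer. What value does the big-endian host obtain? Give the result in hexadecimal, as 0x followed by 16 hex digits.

0x5B114ED421E66083

Stored little-endian, the bytes at ascending addresses are 5B 11 4E D4 21 E6 60 83.
Read back as big-endian, the last byte is least significant, giving 0x5B114ED421E66083.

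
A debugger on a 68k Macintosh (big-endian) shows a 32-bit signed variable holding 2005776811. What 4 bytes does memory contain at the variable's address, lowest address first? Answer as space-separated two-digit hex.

2005776811 in hexadecimal, padded to 32 bits, is 0x778DB9AB.
Split into bytes (most-significant first): 77 8D B9 AB.
In big-endian order the high byte comes first in memory.
So the memory order matches the most-significant-first order: 77 8D B9 AB.

77 8D B9 AB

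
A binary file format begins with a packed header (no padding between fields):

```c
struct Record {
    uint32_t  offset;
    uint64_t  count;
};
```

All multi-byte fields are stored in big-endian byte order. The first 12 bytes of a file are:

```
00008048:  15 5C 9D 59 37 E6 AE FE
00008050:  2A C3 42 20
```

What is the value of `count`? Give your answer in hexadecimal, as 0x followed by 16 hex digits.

0x37E6AEFE2AC34220

`count` follows `offset` (4 bytes), so it starts at byte offset 4 and occupies 8 bytes.
Bytes at offsets 4..11: 37 E6 AE FE 2A C3 42 20.
Big-endian: lowest address holds the most-significant byte.
The bytes are already most-significant first: 0x37E6AEFE2AC34220.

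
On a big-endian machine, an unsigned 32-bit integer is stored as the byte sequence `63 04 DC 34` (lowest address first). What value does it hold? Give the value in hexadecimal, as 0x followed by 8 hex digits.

In big-endian order the high byte comes first in memory.
The bytes are already most-significant first: 0x6304DC34.

0x6304DC34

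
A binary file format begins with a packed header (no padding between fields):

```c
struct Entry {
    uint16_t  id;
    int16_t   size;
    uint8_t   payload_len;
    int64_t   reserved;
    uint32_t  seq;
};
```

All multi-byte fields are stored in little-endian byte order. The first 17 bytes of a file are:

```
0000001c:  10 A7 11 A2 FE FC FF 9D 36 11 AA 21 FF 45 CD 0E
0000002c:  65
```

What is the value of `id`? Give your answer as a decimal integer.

`id` is the first field, at byte offset 0, occupying 2 bytes.
Bytes at offsets 0..1: 10 A7.
Little-endian: lowest address holds the least-significant byte.
Reassemble most-significant byte first: A7 10 → 0xA710.
0xA710 = 42768.

42768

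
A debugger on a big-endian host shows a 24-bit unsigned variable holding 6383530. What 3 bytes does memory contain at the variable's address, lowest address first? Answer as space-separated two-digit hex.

61 67 AA

6383530 in hexadecimal, padded to 24 bits, is 0x6167AA.
Split into bytes (most-significant first): 61 67 AA.
Big-endian: lowest address holds the most-significant byte.
So the memory order matches the most-significant-first order: 61 67 AA.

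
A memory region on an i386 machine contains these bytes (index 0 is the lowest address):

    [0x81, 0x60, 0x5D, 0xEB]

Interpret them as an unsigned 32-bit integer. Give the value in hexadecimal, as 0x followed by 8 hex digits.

In little-endian order the low byte comes first in memory.
Reassemble most-significant byte first: EB 5D 60 81 → 0xEB5D6081.

0xEB5D6081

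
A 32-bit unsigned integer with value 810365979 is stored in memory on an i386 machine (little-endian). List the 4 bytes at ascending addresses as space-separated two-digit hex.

1B 34 4D 30

810365979 in hexadecimal, padded to 32 bits, is 0x304D341B.
Split into bytes (most-significant first): 30 4D 34 1B.
Little-endian stores the least-significant byte at the lowest address.
So at ascending addresses the bytes are 1B 34 4D 30.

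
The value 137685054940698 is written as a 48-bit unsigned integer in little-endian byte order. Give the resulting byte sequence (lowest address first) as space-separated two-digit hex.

137685054940698 in hexadecimal, padded to 48 bits, is 0x7D394CCA661A.
Split into bytes (most-significant first): 7D 39 4C CA 66 1A.
Little-endian stores the least-significant byte at the lowest address.
So at ascending addresses the bytes are 1A 66 CA 4C 39 7D.

1A 66 CA 4C 39 7D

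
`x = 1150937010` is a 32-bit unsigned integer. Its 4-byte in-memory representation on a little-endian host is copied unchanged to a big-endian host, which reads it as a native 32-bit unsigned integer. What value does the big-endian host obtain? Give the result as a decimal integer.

1150937010 in 32-bit hexadecimal is 0x4499E7B2.
Stored little-endian, the bytes at ascending addresses are B2 E7 99 44.
Read back as big-endian, the last byte is least significant, giving 0xB2E79944.
0xB2E79944 = 3001522500.

3001522500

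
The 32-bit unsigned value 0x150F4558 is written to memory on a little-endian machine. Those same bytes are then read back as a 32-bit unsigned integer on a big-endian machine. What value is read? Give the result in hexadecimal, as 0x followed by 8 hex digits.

Stored little-endian, the bytes at ascending addresses are 58 45 0F 15.
Read back as big-endian, the last byte is least significant, giving 0x58450F15.

0x58450F15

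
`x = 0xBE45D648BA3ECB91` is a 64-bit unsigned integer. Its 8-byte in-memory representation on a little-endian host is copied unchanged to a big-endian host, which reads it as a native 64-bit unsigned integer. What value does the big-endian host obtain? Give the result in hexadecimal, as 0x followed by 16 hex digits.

0x91CB3EBA48D645BE

Stored little-endian, the bytes at ascending addresses are 91 CB 3E BA 48 D6 45 BE.
Read back as big-endian, the last byte is least significant, giving 0x91CB3EBA48D645BE.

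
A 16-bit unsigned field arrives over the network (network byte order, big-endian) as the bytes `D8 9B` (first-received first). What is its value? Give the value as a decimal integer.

In big-endian order the high byte comes first in memory.
The bytes are already most-significant first: 0xD89B.
0xD89B = 55451.

55451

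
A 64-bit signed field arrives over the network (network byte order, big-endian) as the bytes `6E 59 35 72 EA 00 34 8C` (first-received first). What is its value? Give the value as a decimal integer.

7951445384767747212

Big-endian stores the most-significant byte at the lowest address.
The bytes are already most-significant first: 0x6E593572EA00348C.
0x6E593572EA00348C = 7951445384767747212.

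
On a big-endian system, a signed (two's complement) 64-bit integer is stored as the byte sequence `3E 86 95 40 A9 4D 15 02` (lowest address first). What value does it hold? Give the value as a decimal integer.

4505452582181606658

In big-endian order the high byte comes first in memory.
The bytes are already most-significant first: 0x3E869540A94D1502.
0x3E869540A94D1502 = 4505452582181606658.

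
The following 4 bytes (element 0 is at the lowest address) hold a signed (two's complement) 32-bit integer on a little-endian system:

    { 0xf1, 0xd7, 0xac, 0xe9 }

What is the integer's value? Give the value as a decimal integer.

Little-endian: lowest address holds the least-significant byte.
Reassemble most-significant byte first: E9 AC D7 F1 → 0xE9ACD7F1.
Top bit is set, so as a signed 32-bit value this is 0xE9ACD7F1 − 2^32 = -374548495.

-374548495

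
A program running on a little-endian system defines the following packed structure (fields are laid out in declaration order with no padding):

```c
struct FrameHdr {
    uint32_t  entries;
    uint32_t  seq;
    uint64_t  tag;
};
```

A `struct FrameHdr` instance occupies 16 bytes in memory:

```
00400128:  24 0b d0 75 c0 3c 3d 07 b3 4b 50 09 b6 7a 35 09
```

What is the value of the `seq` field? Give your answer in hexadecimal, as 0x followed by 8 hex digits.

0x073D3CC0

`seq` follows `entries` (4 bytes), so it starts at byte offset 4 and occupies 4 bytes.
Bytes at offsets 4..7: C0 3C 3D 07.
In little-endian order the low byte comes first in memory.
Reassemble most-significant byte first: 07 3D 3C C0 → 0x073D3CC0.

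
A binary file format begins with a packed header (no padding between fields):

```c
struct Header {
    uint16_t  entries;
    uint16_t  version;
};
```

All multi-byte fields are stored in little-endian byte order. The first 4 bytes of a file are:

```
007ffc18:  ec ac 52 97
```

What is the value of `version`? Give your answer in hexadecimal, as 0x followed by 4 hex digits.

0x9752

`version` follows `entries` (2 bytes), so it starts at byte offset 2 and occupies 2 bytes.
Bytes at offsets 2..3: 52 97.
In little-endian order the low byte comes first in memory.
Reassemble most-significant byte first: 97 52 → 0x9752.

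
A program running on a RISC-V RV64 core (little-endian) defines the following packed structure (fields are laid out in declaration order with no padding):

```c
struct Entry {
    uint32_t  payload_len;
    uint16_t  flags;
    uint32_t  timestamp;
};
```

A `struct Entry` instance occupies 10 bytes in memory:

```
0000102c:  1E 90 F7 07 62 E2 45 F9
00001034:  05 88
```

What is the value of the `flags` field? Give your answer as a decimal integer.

57954

`flags` follows `payload_len` (4 bytes), so it starts at byte offset 4 and occupies 2 bytes.
Bytes at offsets 4..5: 62 E2.
Little-endian stores the least-significant byte at the lowest address.
Reassemble most-significant byte first: E2 62 → 0xE262.
0xE262 = 57954.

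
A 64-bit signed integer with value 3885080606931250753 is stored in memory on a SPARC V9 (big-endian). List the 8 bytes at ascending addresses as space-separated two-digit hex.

35 EA 94 3A 5B E5 6E 41

3885080606931250753 in hexadecimal, padded to 64 bits, is 0x35EA943A5BE56E41.
Split into bytes (most-significant first): 35 EA 94 3A 5B E5 6E 41.
In big-endian order the high byte comes first in memory.
So the memory order matches the most-significant-first order: 35 EA 94 3A 5B E5 6E 41.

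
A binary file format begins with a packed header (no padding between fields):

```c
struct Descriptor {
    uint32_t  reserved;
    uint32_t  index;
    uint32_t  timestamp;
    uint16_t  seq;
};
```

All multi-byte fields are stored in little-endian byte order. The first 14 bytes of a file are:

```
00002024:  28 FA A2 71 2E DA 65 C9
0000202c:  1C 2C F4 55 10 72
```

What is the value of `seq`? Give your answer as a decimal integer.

`seq` follows `reserved` (4 B), `index` (4 B), `timestamp` (4 B), so it starts at offset 4 + 4 + 4 = 12 and occupies 2 bytes.
Bytes at offsets 12..13: 10 72.
Little-endian: lowest address holds the least-significant byte.
Reassemble most-significant byte first: 72 10 → 0x7210.
0x7210 = 29200.

29200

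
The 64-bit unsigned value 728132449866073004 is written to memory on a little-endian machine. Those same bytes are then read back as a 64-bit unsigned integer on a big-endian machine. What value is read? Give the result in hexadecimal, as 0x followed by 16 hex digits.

0xACC3B3F79AD81A0A

728132449866073004 in 64-bit hexadecimal is 0x0A1AD89AF7B3C3AC.
Stored little-endian, the bytes at ascending addresses are AC C3 B3 F7 9A D8 1A 0A.
Read back as big-endian, the last byte is least significant, giving 0xACC3B3F79AD81A0A.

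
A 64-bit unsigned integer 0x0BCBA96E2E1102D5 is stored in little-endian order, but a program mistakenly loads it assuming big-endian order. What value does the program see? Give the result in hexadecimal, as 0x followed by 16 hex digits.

Stored little-endian, the bytes at ascending addresses are D5 02 11 2E 6E A9 CB 0B.
Read back as big-endian, the last byte is least significant, giving 0xD502112E6EA9CB0B.

0xD502112E6EA9CB0B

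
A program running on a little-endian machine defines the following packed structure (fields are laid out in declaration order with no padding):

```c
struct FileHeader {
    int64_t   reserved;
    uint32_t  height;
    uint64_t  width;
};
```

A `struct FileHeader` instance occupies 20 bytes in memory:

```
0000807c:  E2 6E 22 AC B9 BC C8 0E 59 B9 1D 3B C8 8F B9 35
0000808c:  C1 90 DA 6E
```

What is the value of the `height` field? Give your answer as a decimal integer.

991803737

`height` follows `reserved` (8 bytes), so it starts at byte offset 8 and occupies 4 bytes.
Bytes at offsets 8..11: 59 B9 1D 3B.
Little-endian stores the least-significant byte at the lowest address.
Reassemble most-significant byte first: 3B 1D B9 59 → 0x3B1DB959.
0x3B1DB959 = 991803737.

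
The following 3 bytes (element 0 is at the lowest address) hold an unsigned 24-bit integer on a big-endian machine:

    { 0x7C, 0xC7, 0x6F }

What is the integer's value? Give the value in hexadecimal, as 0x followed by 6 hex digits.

In big-endian order the high byte comes first in memory.
The bytes are already most-significant first: 0x7CC76F.

0x7CC76F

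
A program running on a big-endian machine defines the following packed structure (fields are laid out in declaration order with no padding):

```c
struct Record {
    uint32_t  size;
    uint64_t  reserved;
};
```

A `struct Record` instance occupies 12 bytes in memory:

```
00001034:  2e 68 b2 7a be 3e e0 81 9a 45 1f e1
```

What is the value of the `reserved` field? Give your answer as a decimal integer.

`reserved` follows `size` (4 bytes), so it starts at byte offset 4 and occupies 8 bytes.
Bytes at offsets 4..11: BE 3E E0 81 9A 45 1F E1.
Big-endian: lowest address holds the most-significant byte.
The bytes are already most-significant first: 0xBE3EE0819A451FE1.
0xBE3EE0819A451FE1 = 13708641163005992929.

13708641163005992929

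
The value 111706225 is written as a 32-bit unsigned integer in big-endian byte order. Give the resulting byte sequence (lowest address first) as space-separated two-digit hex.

06 A8 80 71

111706225 in hexadecimal, padded to 32 bits, is 0x06A88071.
Split into bytes (most-significant first): 06 A8 80 71.
Big-endian stores the most-significant byte at the lowest address.
So the memory order matches the most-significant-first order: 06 A8 80 71.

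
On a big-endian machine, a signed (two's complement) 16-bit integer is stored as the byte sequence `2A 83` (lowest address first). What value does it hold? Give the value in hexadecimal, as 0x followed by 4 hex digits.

0x2A83

In big-endian order the high byte comes first in memory.
The bytes are already most-significant first: 0x2A83.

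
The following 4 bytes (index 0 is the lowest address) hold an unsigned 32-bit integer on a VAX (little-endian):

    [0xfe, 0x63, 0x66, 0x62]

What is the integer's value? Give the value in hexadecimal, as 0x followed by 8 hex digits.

In little-endian order the low byte comes first in memory.
Reassemble most-significant byte first: 62 66 63 FE → 0x626663FE.

0x626663FE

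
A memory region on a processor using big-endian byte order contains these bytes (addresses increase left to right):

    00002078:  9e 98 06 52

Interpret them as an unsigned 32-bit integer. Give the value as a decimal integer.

In big-endian order the high byte comes first in memory.
The bytes are already most-significant first: 0x9E980652.
0x9E980652 = 2660763218.

2660763218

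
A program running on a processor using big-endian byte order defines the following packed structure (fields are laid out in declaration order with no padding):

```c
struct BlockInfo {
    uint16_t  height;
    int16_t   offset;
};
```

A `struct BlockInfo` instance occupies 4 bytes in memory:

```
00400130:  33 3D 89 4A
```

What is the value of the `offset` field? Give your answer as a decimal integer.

-30390

`offset` follows `height` (2 bytes), so it starts at byte offset 2 and occupies 2 bytes.
Bytes at offsets 2..3: 89 4A.
Big-endian: lowest address holds the most-significant byte.
The bytes are already most-significant first: 0x894A.
Top bit is set, so as a signed 16-bit value this is 0x894A − 2^16 = -30390.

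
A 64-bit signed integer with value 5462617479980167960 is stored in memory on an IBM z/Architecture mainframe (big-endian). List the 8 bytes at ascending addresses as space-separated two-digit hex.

5462617479980167960 in hexadecimal, padded to 64 bits, is 0x4BCF1DA7E60EB318.
Split into bytes (most-significant first): 4B CF 1D A7 E6 0E B3 18.
In big-endian order the high byte comes first in memory.
So the memory order matches the most-significant-first order: 4B CF 1D A7 E6 0E B3 18.

4B CF 1D A7 E6 0E B3 18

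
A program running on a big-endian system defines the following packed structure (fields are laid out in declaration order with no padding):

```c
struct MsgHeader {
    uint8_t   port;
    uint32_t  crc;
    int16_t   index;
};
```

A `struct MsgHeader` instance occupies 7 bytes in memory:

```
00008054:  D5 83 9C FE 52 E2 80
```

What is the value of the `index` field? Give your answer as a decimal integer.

`index` follows `port` (1 B), `crc` (4 B), so it starts at offset 1 + 4 = 5 and occupies 2 bytes.
Bytes at offsets 5..6: E2 80.
Big-endian stores the most-significant byte at the lowest address.
The bytes are already most-significant first: 0xE280.
Top bit is set, so as a signed 16-bit value this is 0xE280 − 2^16 = -7552.

-7552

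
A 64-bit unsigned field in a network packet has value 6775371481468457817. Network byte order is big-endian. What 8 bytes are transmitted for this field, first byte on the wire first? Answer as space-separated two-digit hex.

5E 06 F4 77 06 3D 53 59

6775371481468457817 in hexadecimal, padded to 64 bits, is 0x5E06F477063D5359.
Split into bytes (most-significant first): 5E 06 F4 77 06 3D 53 59.
Big-endian stores the most-significant byte at the lowest address.
So the memory order matches the most-significant-first order: 5E 06 F4 77 06 3D 53 59.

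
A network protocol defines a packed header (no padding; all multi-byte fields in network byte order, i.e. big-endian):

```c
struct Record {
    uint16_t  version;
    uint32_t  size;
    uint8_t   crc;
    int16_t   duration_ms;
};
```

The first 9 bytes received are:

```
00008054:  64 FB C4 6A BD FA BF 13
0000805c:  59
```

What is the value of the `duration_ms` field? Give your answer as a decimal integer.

4953

`duration_ms` follows `version` (2 B), `size` (4 B), `crc` (1 B), so it starts at offset 2 + 4 + 1 = 7 and occupies 2 bytes.
Bytes at offsets 7..8: 13 59.
Big-endian: lowest address holds the most-significant byte.
The bytes are already most-significant first: 0x1359.
0x1359 = 4953.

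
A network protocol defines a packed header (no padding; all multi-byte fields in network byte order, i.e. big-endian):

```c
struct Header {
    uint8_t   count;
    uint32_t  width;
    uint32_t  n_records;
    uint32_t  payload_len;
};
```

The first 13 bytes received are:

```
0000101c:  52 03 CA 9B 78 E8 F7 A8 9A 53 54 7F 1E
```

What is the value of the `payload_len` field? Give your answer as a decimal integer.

1398046494

`payload_len` follows `count` (1 B), `width` (4 B), `n_records` (4 B), so it starts at offset 1 + 4 + 4 = 9 and occupies 4 bytes.
Bytes at offsets 9..12: 53 54 7F 1E.
Big-endian stores the most-significant byte at the lowest address.
The bytes are already most-significant first: 0x53547F1E.
0x53547F1E = 1398046494.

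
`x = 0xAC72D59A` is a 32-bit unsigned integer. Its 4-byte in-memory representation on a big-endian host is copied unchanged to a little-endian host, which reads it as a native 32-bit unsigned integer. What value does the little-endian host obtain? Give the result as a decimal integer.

Stored big-endian, the bytes at ascending addresses are AC 72 D5 9A.
Read back as little-endian, the first byte is least significant, giving 0x9AD572AC.
0x9AD572AC = 2597679788.

2597679788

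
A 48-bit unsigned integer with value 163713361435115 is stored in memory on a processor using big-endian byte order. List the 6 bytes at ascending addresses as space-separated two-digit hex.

163713361435115 in hexadecimal, padded to 48 bits, is 0x94E57CC0D9EB.
Split into bytes (most-significant first): 94 E5 7C C0 D9 EB.
In big-endian order the high byte comes first in memory.
So the memory order matches the most-significant-first order: 94 E5 7C C0 D9 EB.

94 E5 7C C0 D9 EB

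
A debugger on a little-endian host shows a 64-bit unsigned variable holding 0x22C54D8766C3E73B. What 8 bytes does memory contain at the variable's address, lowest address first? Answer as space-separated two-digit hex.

3B E7 C3 66 87 4D C5 22

Split into bytes (most-significant first): 22 C5 4D 87 66 C3 E7 3B.
Little-endian stores the least-significant byte at the lowest address.
So at ascending addresses the bytes are 3B E7 C3 66 87 4D C5 22.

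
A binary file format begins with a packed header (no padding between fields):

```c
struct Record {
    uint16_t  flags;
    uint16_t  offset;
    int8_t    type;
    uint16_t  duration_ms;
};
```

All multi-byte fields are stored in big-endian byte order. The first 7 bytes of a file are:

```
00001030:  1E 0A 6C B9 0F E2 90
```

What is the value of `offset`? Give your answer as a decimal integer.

27833

`offset` follows `flags` (2 bytes), so it starts at byte offset 2 and occupies 2 bytes.
Bytes at offsets 2..3: 6C B9.
Big-endian: lowest address holds the most-significant byte.
The bytes are already most-significant first: 0x6CB9.
0x6CB9 = 27833.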